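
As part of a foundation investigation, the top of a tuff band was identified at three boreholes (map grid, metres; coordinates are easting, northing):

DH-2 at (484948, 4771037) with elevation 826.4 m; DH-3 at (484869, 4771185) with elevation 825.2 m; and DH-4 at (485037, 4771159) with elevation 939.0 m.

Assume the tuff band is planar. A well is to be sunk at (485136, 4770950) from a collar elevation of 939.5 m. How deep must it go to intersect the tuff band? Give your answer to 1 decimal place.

8.1 m

Let the plane be z = a·easting + b·northing + c.
DH-3−DH-2: −79a + 148b = −1.2;  DH-4−DH-2: 89a + 122b = 112.6.
Solving gives a = 0.737010083, b = 0.385295923.
Then c = 826.4 − a·484948 − b·4771037 = −2194846.27.
At (485136, 4770950): z_contact = 357550.12 + 1838227.58 − 2194846.27 = 931.44 m.
Depth below ground = 939.5 − 931.44 = 8.1 m.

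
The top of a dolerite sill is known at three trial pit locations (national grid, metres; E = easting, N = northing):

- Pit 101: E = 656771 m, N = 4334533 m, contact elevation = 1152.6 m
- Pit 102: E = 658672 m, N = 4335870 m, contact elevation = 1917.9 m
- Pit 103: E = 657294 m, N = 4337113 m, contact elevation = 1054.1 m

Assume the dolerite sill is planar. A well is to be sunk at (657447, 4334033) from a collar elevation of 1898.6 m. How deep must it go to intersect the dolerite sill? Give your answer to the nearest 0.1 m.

337.6 m

Two edge vectors: Pit 101→Pit 102 = (1901, 1337, 765.3), Pit 101→Pit 103 = (523, 2580, -98.5).
Normal n = (Pit 101→Pit 102) × (Pit 101→Pit 103) = (-2106168.5, 587500.4, 4205329).
So ∂z/∂E = −n_x/n_z = 0.500833229 and ∂z/∂N = −n_y/n_z = −0.139703790.
Intercept c from Pit 101: 1152.6 − 328932.74 + 605550.69 = 277770.55.
At (657447, 4334033): z_contact = 329271.30 − 605480.84 + 277770.55 = 1561.02 m.
Depth below ground = 1898.6 − 1561.02 = 337.6 m.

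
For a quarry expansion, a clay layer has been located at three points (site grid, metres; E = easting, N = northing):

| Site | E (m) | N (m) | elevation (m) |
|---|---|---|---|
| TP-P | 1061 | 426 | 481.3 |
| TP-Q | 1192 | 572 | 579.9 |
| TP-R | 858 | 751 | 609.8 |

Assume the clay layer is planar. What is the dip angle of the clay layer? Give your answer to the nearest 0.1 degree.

28.5°

Two edge vectors: TP-P→TP-Q = (131, 146, 98.6), TP-P→TP-R = (-203, 325, 128.5).
Normal n = (TP-P→TP-Q) × (TP-P→TP-R) = (-13284, -36849.3, 72213).
So ∂z/∂E = −n_x/n_z = 0.18396 and ∂z/∂N = −n_y/n_z = 0.51029.
Gradient magnitude |∇z| = √(a² + b²) = √(0.03384 + 0.26039) = 0.54243.
True dip = arctan(0.54243) = 28.5°, dipping toward SSW (azimuth ≈ 200°).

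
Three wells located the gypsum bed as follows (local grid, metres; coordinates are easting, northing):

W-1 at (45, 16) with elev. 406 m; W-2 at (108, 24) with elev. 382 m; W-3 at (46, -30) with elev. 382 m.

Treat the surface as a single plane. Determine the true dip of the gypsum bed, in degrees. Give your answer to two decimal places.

Let the plane be z = a·easting + b·northing + c.
W-2−W-1: 63a + 8b = −24;  W-3−W-1: 1a − 46b = −24.
Solving gives a = −0.44597, b = 0.51204.
Gradient magnitude |∇z| = √(a² + b²) = √(0.19889 + 0.26219) = 0.67903.
True dip = arctan(0.67903) = 34.18°, dipping toward SE (azimuth ≈ 139°).

34.18°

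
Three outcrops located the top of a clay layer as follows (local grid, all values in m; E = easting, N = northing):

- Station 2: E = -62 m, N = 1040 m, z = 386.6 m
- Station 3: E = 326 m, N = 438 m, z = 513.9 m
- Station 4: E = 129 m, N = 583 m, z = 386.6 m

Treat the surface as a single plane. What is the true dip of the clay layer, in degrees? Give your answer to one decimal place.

45.3°

Let the plane be z = a·E + b·N + c.
Station 3−Station 2: 388a − 602b = 127.3;  Station 4−Station 2: 191a − 457b = 0.
Solving gives a = 0.93330, b = 0.39006.
Gradient magnitude |∇z| = √(a² + b²) = √(0.87104 + 0.15215) = 1.01153.
True dip = arctan(1.01153) = 45.3°, dipping toward WSW (azimuth ≈ 247°).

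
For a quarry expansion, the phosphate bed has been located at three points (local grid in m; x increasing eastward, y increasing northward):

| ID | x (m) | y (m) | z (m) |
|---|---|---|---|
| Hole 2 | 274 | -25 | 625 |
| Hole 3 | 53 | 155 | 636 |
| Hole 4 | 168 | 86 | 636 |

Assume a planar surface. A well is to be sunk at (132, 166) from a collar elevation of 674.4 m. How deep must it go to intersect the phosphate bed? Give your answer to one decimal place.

Let the plane be z = a·x + b·y + c.
Hole 3−Hole 2: −221a + 180b = 11;  Hole 4−Hole 2: −106a + 111b = 11.
Solving gives a = 0.13924, b = 0.23207.
Then c = 625 − a·274 − b·-25 = 592.65.
At (132, 166): z_contact = 18.38 + 38.52 + 592.65 = 649.55 m.
Depth below ground = 674.4 − 649.55 = 24.8 m.

24.8 m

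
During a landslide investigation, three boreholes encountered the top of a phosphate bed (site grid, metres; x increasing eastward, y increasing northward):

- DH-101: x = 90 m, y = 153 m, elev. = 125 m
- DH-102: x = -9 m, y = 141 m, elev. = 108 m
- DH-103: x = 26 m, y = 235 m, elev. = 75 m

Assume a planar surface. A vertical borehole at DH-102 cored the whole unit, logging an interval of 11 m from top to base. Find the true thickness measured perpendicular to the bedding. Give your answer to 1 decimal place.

9.9 m

Two edge vectors: DH-101→DH-102 = (-99, -12, -17), DH-101→DH-103 = (-64, 82, -50).
Normal n = (DH-101→DH-102) × (DH-101→DH-103) = (1994, -3862, -8886).
So ∂z/∂x = −n_x/n_z = 0.22440 and ∂z/∂y = −n_y/n_z = −0.43462.
|∇z| = √(a²+b²) = 0.48913, so dip δ = arctan(0.48913) = 26.06°.
True thickness = vertical thickness × cos δ = 11 × cos 26.06° = 9.9 m.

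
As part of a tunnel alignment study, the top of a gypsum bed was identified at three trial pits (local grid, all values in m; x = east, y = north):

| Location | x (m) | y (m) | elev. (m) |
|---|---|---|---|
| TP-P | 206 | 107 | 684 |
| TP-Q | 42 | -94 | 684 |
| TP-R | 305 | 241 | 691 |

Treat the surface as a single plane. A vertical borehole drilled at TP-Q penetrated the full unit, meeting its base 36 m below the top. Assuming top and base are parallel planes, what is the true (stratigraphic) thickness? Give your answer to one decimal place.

Two edge vectors: TP-P→TP-Q = (-164, -201, 0), TP-P→TP-R = (99, 134, 7).
Normal n = (TP-P→TP-Q) × (TP-P→TP-R) = (-1407, 1148, -2077).
So ∂z/∂x = −n_x/n_z = −0.67742 and ∂z/∂y = −n_y/n_z = 0.55272.
|∇z| = √(a²+b²) = 0.87430, so dip δ = arctan(0.87430) = 41.16°.
True thickness = vertical thickness × cos δ = 36 × cos 41.16° = 27.1 m.

27.1 m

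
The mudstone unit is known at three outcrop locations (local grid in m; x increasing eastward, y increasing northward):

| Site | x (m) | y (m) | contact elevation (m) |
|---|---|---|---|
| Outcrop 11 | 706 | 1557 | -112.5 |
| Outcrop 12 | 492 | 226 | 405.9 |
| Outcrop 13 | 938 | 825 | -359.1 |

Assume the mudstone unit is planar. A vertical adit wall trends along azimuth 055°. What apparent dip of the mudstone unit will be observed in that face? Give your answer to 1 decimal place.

Let the plane be z = a·x + b·y + c.
Outcrop 12−Outcrop 11: −214a − 1331b = 518.4;  Outcrop 13−Outcrop 11: 232a − 732b = −246.6.
Solving gives a = −1.52048, b = −0.14502.
Unit vector along 055° is (sin 55°, cos 55°) = (0.8192, 0.5736).
Slope in that direction = a·(0.8192) + b·(0.5736) = −1.32868.
Apparent dip = arctan|1.32868| = 53.0° (true dip is 56.8°, so apparent ≤ true as expected).

53.0°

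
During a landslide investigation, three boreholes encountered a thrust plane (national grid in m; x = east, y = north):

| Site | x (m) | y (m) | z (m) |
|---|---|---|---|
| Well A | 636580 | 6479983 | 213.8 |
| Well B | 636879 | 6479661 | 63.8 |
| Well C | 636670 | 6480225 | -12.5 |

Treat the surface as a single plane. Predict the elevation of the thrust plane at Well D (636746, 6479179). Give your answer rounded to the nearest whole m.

465 m

Two edge vectors: Well A→Well B = (299, -322, -150), Well A→Well C = (90, 242, -226.3).
Normal n = (Well A→Well B) × (Well A→Well C) = (109168.6, 54163.7, 101338).
So ∂z/∂x = −n_x/n_z = −1.07727210 and ∂z/∂y = −n_y/n_z = −0.53448558.
Intercept c from Well A: 213.8 + 685769.87 + 3463457.49 = 4149441.16.
At (636746, 6479179): z = −685948.7 − 3463027.8 + 4149441.16 = 464.7 m.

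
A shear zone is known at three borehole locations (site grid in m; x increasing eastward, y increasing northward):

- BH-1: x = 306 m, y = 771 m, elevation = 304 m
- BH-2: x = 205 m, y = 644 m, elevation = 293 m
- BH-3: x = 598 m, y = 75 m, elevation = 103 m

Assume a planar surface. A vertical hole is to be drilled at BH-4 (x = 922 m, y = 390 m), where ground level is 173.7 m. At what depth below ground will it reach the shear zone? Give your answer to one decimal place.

55.6 m

Two edge vectors: BH-1→BH-2 = (-101, -127, -11), BH-1→BH-3 = (292, -696, -201).
Normal n = (BH-1→BH-2) × (BH-1→BH-3) = (17871, -23513, 107380).
So ∂z/∂x = −n_x/n_z = −0.16643 and ∂z/∂y = −n_y/n_z = 0.21897.
Intercept c from BH-1: 304 + 50.93 − 168.83 = 186.10.
At (922, 390): z_contact = −153.45 + 85.40 + 186.10 = 118.05 m.
Depth below ground = 173.7 − 118.05 = 55.6 m.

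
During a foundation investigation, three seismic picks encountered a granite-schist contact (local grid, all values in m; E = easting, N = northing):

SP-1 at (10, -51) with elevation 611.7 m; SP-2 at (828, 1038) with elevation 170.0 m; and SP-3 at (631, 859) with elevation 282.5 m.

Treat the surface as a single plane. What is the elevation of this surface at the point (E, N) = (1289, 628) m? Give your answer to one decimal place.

Two edge vectors: SP-1→SP-2 = (818, 1089, -441.7), SP-1→SP-3 = (621, 910, -329.2).
Normal n = (SP-1→SP-2) × (SP-1→SP-3) = (43448.2, -5010.1, 68111).
So ∂z/∂E = −n_x/n_z = −0.637903 and ∂z/∂N = −n_y/n_z = 0.073558.
Intercept c from SP-1: 611.7 + 6.38 + 3.75 = 621.83.
At (1289, 628): z = −822.3 + 46.2 + 621.83 = -154.2 m.

-154.2 m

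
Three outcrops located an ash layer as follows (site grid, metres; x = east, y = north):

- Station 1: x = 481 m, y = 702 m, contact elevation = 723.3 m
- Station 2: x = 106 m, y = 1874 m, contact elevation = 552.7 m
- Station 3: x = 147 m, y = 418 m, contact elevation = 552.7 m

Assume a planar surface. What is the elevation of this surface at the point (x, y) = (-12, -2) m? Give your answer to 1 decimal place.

Let the plane be z = a·x + b·y + c.
Station 2−Station 1: −375a + 1172b = −170.6;  Station 3−Station 1: −334a − 284b = −170.6.
Solving gives a = 0.498834, b = 0.014047.
Then c = 723.3 − a·481 − b·702 = 473.50.
At (-12, -2): z = −6.0 − 0.0 + 473.50 = 467.5 m.

467.5 m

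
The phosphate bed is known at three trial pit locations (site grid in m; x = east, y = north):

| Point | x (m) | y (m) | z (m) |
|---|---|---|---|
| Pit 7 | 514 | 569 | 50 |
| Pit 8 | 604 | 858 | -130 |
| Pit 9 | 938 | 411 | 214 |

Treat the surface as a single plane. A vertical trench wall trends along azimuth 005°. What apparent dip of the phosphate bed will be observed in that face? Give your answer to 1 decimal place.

Let the plane be z = a·x + b·y + c.
Pit 8−Pit 7: 90a + 289b = −180;  Pit 9−Pit 7: 424a − 158b = 164.
Solving gives a = 0.13861, b = −0.66600.
Unit vector along 005° is (sin 5°, cos 5°) = (0.0872, 0.9962).
Slope in that direction = a·(0.0872) + b·(0.9962) = −0.65139.
Apparent dip = arctan|0.65139| = 33.1° (true dip is 34.2°, so apparent ≤ true as expected).

33.1°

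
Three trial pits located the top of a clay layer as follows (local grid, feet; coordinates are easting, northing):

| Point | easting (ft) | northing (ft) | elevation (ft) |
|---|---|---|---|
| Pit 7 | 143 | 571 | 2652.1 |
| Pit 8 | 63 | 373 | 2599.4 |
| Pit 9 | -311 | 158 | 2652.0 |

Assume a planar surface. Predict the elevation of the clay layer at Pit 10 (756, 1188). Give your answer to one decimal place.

2677.2 ft

Let the plane be z = a·easting + b·northing + c.
Pit 8−Pit 7: −80a − 198b = −52.7;  Pit 9−Pit 7: −454a − 413b = −0.1.
Solving gives a = −0.382490, b = 0.420703.
Then c = 2652.1 − a·143 − b·571 = 2466.57.
At (756, 1188): z = −289.2 + 499.8 + 2466.57 = 2677.2 ft.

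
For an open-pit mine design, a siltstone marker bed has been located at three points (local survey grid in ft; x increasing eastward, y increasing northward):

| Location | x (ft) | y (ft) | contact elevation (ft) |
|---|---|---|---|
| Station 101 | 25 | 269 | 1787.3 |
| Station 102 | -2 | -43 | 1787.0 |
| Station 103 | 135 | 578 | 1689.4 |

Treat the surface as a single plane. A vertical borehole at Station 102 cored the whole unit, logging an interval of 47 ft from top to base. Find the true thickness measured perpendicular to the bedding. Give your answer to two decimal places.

Let the plane be z = a·x + b·y + c.
Station 102−Station 101: −27a − 312b = −0.3;  Station 103−Station 101: 110a + 309b = −97.9.
Solving gives a = −1.17941, b = 0.10303.
|∇z| = √(a²+b²) = 1.18390, so dip δ = arctan(1.18390) = 49.81°.
True thickness = vertical thickness × cos δ = 47 × cos 49.81° = 30.33 ft.

30.33 ft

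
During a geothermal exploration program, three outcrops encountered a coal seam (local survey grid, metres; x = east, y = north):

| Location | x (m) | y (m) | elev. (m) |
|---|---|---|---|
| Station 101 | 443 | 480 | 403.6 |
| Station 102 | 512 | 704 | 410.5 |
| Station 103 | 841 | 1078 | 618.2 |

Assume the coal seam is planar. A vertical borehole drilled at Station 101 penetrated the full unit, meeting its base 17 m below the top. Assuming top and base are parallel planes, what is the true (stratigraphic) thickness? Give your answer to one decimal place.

12.3 m

Two edge vectors: Station 101→Station 102 = (69, 224, 6.9), Station 101→Station 103 = (398, 598, 214.6).
Normal n = (Station 101→Station 102) × (Station 101→Station 103) = (43944.2, -12061.2, -47890).
So ∂z/∂x = −n_x/n_z = 0.91761 and ∂z/∂y = −n_y/n_z = −0.25185.
|∇z| = √(a²+b²) = 0.95154, so dip δ = arctan(0.95154) = 43.58°.
True thickness = vertical thickness × cos δ = 17 × cos 43.58° = 12.3 m.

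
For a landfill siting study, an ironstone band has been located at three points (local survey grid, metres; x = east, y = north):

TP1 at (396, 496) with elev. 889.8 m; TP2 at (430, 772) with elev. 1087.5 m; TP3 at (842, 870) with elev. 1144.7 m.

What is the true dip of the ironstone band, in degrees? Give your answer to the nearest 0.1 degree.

35.8°

Let the plane be z = a·x + b·y + c.
TP2−TP1: 34a + 276b = 197.7;  TP3−TP1: 446a + 374b = 254.9.
Solving gives a = −0.03250, b = 0.72031.
Gradient magnitude |∇z| = √(a² + b²) = √(0.00106 + 0.51884) = 0.72104.
True dip = arctan(0.72104) = 35.8°, dipping toward S (azimuth ≈ 177°).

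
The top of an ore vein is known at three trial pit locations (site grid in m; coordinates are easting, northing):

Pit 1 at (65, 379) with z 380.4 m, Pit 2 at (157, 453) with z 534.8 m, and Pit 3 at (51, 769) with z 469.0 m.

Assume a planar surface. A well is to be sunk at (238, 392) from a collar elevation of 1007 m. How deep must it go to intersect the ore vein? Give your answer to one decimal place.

371.5 m

Let the plane be z = a·easting + b·northing + c.
Pit 2−Pit 1: 92a + 74b = 154.4;  Pit 3−Pit 1: −14a + 390b = 88.6.
Solving gives a = 1.45356, b = 0.27936.
Then c = 380.4 − a·65 − b·379 = 180.04.
At (238, 392): z_contact = 345.95 + 109.51 + 180.04 = 635.50 m.
Depth below ground = 1007 − 635.50 = 371.5 m.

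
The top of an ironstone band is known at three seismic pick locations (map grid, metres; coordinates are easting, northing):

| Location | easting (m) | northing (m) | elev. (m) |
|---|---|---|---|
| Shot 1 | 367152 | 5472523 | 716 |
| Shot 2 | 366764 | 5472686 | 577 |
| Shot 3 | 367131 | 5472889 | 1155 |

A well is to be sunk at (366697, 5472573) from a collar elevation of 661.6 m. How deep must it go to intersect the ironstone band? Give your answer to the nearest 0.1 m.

Let the plane be z = a·easting + b·northing + c.
Shot 2−Shot 1: −388a + 163b = −139;  Shot 3−Shot 1: −21a + 366b = 439.
Solving gives a = 0.883436158, b = 1.250142512.
Then c = 716 − a·367152 − b·5472523 = −7165073.00.
At (366697, 5472573): z_contact = 323953.39 + 6841496.16 − 7165073.00 = 376.54 m.
Depth below ground = 661.6 − 376.54 = 285.1 m.

285.1 m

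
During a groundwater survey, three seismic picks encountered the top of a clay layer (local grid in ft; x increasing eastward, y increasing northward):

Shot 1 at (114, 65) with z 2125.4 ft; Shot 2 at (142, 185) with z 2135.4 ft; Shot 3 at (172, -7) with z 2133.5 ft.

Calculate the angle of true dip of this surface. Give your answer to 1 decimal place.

10.9°

Two edge vectors: Shot 1→Shot 2 = (28, 120, 10), Shot 1→Shot 3 = (58, -72, 8.1).
Normal n = (Shot 1→Shot 2) × (Shot 1→Shot 3) = (1692, 353.2, -8976).
So ∂z/∂x = −n_x/n_z = 0.18850 and ∂z/∂y = −n_y/n_z = 0.03935.
Gradient magnitude |∇z| = √(a² + b²) = √(0.03553 + 0.00155) = 0.19257.
True dip = arctan(0.19257) = 10.9°, dipping toward WSW (azimuth ≈ 258°).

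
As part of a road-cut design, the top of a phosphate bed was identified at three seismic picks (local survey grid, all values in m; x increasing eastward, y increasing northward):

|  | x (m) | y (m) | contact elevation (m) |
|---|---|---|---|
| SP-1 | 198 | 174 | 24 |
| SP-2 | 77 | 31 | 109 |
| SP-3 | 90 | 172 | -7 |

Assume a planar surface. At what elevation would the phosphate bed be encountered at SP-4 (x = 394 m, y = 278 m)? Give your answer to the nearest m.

-5 m

Let the plane be z = a·x + b·y + c.
SP-2−SP-1: −121a − 143b = 85;  SP-3−SP-1: −108a − 2b = −31.
Solving gives a = 0.30279, b = −0.85061.
Then c = 24 − a·198 − b·174 = 112.05.
At (394, 278): z = 119.3 − 236.5 + 112.05 = -5.1 m.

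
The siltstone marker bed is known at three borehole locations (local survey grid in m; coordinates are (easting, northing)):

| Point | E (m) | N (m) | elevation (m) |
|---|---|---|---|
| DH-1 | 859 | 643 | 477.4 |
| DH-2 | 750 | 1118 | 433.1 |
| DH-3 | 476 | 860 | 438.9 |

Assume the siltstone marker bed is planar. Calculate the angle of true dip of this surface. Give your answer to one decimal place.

5.6°

Let the plane be z = a·E + b·N + c.
DH-2−DH-1: −109a + 475b = −44.3;  DH-3−DH-1: −383a + 217b = −38.5.
Solving gives a = 0.05481, b = −0.08069.
Gradient magnitude |∇z| = √(a² + b²) = √(0.00300 + 0.00651) = 0.09754.
True dip = arctan(0.09754) = 5.6°, dipping toward NW (azimuth ≈ 326°).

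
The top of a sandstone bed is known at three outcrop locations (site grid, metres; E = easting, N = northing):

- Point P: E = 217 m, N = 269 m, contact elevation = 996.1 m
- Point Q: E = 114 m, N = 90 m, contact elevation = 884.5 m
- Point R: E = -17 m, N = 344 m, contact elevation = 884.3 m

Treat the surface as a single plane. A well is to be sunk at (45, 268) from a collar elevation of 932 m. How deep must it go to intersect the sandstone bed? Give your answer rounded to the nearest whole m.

35 m

Two edge vectors: Point P→Point Q = (-103, -179, -111.6), Point P→Point R = (-234, 75, -111.8).
Normal n = (Point P→Point Q) × (Point P→Point R) = (28382.2, 14599, -49611).
So ∂z/∂E = −n_x/n_z = 0.57209 and ∂z/∂N = −n_y/n_z = 0.29427.
Intercept c from Point P: 996.1 − 124.14 − 79.16 = 792.80.
At (45, 268): z_contact = 25.7 + 78.9 + 792.80 = 897.4 m.
Depth below ground = 932 − 897.4 = 35 m.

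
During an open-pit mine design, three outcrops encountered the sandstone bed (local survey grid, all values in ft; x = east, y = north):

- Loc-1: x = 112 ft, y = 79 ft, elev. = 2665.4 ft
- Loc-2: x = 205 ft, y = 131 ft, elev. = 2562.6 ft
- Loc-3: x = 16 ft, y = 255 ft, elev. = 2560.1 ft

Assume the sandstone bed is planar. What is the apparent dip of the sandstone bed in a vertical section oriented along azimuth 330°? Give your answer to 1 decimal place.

26.6°

Two edge vectors: Loc-1→Loc-2 = (93, 52, -102.8), Loc-1→Loc-3 = (-96, 176, -105.3).
Normal n = (Loc-1→Loc-2) × (Loc-1→Loc-3) = (12617.2, 19661.7, 21360).
So ∂z/∂x = −n_x/n_z = −0.59069 and ∂z/∂y = −n_y/n_z = −0.92049.
Unit vector along 330° is (sin 330°, cos 330°) = (-0.5000, 0.8660).
Slope in that direction = a·(-0.5000) + b·(0.8660) = −0.50182.
Apparent dip = arctan|0.50182| = 26.6° (true dip is 47.6°, so apparent ≤ true as expected).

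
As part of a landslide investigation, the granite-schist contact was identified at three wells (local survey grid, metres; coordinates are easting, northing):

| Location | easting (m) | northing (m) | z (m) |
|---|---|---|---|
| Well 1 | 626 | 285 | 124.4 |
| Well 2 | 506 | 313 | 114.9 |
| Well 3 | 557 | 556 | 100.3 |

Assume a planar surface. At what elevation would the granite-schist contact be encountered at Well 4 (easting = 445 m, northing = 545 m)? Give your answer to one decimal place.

94.1 m

Let the plane be z = a·easting + b·northing + c.
Well 2−Well 1: −120a + 28b = −9.5;  Well 3−Well 1: −69a + 271b = −24.1.
Solving gives a = 0.06211, b = −0.07312.
Then c = 124.4 − a·626 − b·285 = 106.36.
At (445, 545): z = 27.6 − 39.8 + 106.36 = 94.1 m.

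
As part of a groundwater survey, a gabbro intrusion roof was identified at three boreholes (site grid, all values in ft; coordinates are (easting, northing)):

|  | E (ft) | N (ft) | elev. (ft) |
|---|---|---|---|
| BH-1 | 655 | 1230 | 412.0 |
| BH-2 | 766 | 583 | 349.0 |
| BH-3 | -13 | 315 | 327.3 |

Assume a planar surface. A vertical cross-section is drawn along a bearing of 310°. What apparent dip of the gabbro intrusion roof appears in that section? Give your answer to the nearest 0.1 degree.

3.8°

Let the plane be z = a·E + b·N + c.
BH-2−BH-1: 111a − 647b = −63;  BH-3−BH-1: −668a − 915b = −84.7.
Solving gives a = −0.00533, b = 0.09646.
Unit vector along 310° is (sin 310°, cos 310°) = (-0.7660, 0.6428).
Slope in that direction = a·(-0.7660) + b·(0.6428) = 0.06608.
Apparent dip = arctan|0.06608| = 3.8° (true dip is 5.5°, so apparent ≤ true as expected).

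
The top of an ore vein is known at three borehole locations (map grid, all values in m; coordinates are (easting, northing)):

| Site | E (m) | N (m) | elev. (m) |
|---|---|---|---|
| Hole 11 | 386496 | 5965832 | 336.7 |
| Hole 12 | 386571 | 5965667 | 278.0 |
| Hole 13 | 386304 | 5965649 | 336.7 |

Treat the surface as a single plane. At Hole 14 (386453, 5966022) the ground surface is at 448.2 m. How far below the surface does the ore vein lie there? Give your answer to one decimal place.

Let the plane be z = a·E + b·N + c.
Hole 12−Hole 11: 75a − 165b = −58.7;  Hole 13−Hole 11: −192a − 183b = 0.
Solving gives a = −0.236584077, b = 0.248219359.
Then c = 336.7 − a·386496 − b·5965832 = −1389059.50.
At (386453, 5966022): z_contact = −91428.63 + 1480882.16 − 1389059.50 = 394.03 m.
Depth below ground = 448.2 − 394.03 = 54.2 m.

54.2 m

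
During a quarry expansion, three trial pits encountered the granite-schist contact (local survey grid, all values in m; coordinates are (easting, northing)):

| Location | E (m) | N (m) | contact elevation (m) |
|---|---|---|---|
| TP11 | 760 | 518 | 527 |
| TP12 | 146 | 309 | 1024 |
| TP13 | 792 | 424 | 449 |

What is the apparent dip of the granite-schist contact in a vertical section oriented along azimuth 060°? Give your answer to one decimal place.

30.9°

Let the plane be z = a·E + b·N + c.
TP12−TP11: −614a − 209b = 497;  TP13−TP11: 32a − 94b = −78.
Solving gives a = −0.97851, b = 0.49668.
Unit vector along 060° is (sin 60°, cos 60°) = (0.8660, 0.5000).
Slope in that direction = a·(0.8660) + b·(0.5000) = −0.59908.
Apparent dip = arctan|0.59908| = 30.9° (true dip is 47.7°, so apparent ≤ true as expected).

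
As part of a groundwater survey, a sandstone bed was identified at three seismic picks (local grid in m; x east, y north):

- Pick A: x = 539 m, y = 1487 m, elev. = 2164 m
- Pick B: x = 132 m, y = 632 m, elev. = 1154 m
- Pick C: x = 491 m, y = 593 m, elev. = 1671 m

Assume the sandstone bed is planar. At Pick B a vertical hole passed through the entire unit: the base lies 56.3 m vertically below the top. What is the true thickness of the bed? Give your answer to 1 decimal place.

30.3 m

Let the plane be z = a·x + b·y + c.
Pick B−Pick A: −407a − 855b = −1010;  Pick C−Pick A: −48a − 894b = −493.
Solving gives a = 1.49132, b = 0.47138.
|∇z| = √(a²+b²) = 1.56405, so dip δ = arctan(1.56405) = 57.41°.
True thickness = vertical thickness × cos δ = 56.3 × cos 57.41° = 30.3 m.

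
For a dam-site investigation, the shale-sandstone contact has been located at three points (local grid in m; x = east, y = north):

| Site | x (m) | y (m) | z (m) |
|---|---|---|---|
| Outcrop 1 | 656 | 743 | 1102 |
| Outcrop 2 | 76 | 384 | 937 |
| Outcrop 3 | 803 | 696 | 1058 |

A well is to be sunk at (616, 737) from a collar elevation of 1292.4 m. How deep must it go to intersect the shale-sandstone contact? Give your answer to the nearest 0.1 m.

190.1 m

Let the plane be z = a·x + b·y + c.
Outcrop 2−Outcrop 1: −580a − 359b = −165;  Outcrop 3−Outcrop 1: 147a − 47b = −44.
Solving gives a = −0.10047, b = 0.62193.
Then c = 1102 − a·656 − b·743 = 705.81.
At (616, 737): z_contact = −61.89 + 458.36 + 705.81 = 1102.29 m.
Depth below ground = 1292.4 − 1102.29 = 190.1 m.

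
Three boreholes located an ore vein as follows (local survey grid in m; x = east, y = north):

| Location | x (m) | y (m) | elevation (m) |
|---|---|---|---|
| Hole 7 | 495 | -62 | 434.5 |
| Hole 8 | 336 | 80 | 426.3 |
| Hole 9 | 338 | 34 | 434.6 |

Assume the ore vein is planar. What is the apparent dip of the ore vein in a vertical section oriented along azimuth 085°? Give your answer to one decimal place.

Two edge vectors: Hole 7→Hole 8 = (-159, 142, -8.2), Hole 7→Hole 9 = (-157, 96, 0.1).
Normal n = (Hole 7→Hole 8) × (Hole 7→Hole 9) = (801.4, 1303.3, 7030).
So ∂z/∂x = −n_x/n_z = −0.11400 and ∂z/∂y = −n_y/n_z = −0.18539.
Unit vector along 085° is (sin 85°, cos 85°) = (0.9962, 0.0872).
Slope in that direction = a·(0.9962) + b·(0.0872) = −0.12972.
Apparent dip = arctan|0.12972| = 7.4° (true dip is 12.3°, so apparent ≤ true as expected).

7.4°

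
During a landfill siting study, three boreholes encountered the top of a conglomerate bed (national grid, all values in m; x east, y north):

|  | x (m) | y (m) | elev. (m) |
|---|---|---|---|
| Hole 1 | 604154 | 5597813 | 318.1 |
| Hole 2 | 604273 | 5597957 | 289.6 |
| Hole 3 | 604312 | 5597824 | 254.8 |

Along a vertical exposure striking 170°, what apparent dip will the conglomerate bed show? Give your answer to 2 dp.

Two edge vectors: Hole 1→Hole 2 = (119, 144, -28.5), Hole 1→Hole 3 = (158, 11, -63.3).
Normal n = (Hole 1→Hole 2) × (Hole 1→Hole 3) = (-8801.7, 3029.7, -21443).
So ∂z/∂x = −n_x/n_z = −0.41047 and ∂z/∂y = −n_y/n_z = 0.14129.
Unit vector along 170° is (sin 170°, cos 170°) = (0.1736, -0.9848).
Slope in that direction = a·(0.1736) + b·(-0.9848) = −0.21042.
Apparent dip = arctan|0.21042| = 11.88° (true dip is 23.5°, so apparent ≤ true as expected).

11.88°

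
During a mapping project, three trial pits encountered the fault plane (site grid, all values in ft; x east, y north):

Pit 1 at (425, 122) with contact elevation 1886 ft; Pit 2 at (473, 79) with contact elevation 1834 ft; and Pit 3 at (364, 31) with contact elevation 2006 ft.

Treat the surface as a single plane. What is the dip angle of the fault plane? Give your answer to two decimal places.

55.64°

Let the plane be z = a·x + b·y + c.
Pit 2−Pit 1: 48a − 43b = −52;  Pit 3−Pit 1: −61a − 91b = 120.
Solving gives a = −1.41496, b = −0.37019.
Gradient magnitude |∇z| = √(a² + b²) = √(2.00212 + 0.13704) = 1.46259.
True dip = arctan(1.46259) = 55.64°, dipping toward ENE (azimuth ≈ 075°).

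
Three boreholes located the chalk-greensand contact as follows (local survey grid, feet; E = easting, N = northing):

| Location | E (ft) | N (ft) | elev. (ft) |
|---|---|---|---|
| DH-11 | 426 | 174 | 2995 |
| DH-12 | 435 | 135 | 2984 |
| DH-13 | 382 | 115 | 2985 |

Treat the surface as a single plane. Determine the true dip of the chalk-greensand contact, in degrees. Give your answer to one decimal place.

15.7°

Let the plane be z = a·E + b·N + c.
DH-12−DH-11: 9a − 39b = −11;  DH-13−DH-11: −44a − 59b = −10.
Solving gives a = −0.11526, b = 0.25545.
Gradient magnitude |∇z| = √(a² + b²) = √(0.01329 + 0.06526) = 0.28025.
True dip = arctan(0.28025) = 15.7°, dipping toward SSE (azimuth ≈ 156°).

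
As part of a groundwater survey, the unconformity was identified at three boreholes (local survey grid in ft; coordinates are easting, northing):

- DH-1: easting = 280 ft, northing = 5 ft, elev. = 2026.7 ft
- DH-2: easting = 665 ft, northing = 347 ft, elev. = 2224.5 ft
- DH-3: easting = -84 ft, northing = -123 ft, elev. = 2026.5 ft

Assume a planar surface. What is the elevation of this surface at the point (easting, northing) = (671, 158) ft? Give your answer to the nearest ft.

Let the plane be z = a·easting + b·northing + c.
DH-2−DH-1: 385a + 342b = 197.8;  DH-3−DH-1: −364a − 128b = −0.2.
Solving gives a = −0.33574, b = 0.95631.
Then c = 2026.7 − a·280 − b·5 = 2115.92.
At (671, 158): z = −225.3 + 151.1 + 2115.92 = 2041.7 ft.

2042 ft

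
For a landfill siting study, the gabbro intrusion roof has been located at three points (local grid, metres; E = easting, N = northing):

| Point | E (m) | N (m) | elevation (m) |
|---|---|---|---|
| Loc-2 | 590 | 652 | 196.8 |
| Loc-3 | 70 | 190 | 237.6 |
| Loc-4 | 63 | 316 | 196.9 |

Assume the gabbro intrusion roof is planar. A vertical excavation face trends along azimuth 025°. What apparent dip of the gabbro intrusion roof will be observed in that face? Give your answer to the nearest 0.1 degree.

11.2°

Let the plane be z = a·E + b·N + c.
Loc-3−Loc-2: −520a − 462b = 40.8;  Loc-4−Loc-2: −527a − 336b = 0.1.
Solving gives a = 0.19872, b = −0.31198.
Unit vector along 025° is (sin 25°, cos 25°) = (0.4226, 0.9063).
Slope in that direction = a·(0.4226) + b·(0.9063) = −0.19876.
Apparent dip = arctan|0.19876| = 11.2° (true dip is 20.3°, so apparent ≤ true as expected).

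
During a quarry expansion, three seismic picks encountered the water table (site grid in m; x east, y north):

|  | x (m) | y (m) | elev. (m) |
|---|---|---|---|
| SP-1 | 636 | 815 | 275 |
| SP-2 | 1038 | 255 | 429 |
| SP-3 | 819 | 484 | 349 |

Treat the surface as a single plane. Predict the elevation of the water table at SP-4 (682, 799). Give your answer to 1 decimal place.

290.2 m

Let the plane be z = a·x + b·y + c.
SP-2−SP-1: 402a − 560b = 154;  SP-3−SP-1: 183a − 331b = 74.
Solving gives a = 0.311752, b = −0.051207.
Then c = 275 − a·636 − b·815 = 118.46.
At (682, 799): z = 212.6 − 40.9 + 118.46 = 290.2 m.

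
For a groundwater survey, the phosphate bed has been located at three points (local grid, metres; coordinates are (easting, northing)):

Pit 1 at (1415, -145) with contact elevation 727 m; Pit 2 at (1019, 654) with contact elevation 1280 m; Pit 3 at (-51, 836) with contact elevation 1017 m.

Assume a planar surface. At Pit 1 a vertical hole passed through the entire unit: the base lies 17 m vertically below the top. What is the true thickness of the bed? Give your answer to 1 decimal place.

12.2 m

Let the plane be z = a·E + b·N + c.
Pit 2−Pit 1: −396a + 799b = 553;  Pit 3−Pit 1: −1466a + 981b = 290.
Solving gives a = 0.39699, b = 0.88887.
|∇z| = √(a²+b²) = 0.97349, so dip δ = arctan(0.97349) = 44.23°.
True thickness = vertical thickness × cos δ = 17 × cos 44.23° = 12.2 m.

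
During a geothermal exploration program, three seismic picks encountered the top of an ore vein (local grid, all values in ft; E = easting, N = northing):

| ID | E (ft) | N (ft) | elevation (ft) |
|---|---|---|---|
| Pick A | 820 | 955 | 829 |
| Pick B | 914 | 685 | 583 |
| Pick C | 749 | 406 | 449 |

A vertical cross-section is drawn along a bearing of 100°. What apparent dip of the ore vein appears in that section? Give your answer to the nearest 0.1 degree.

Let the plane be z = a·E + b·N + c.
Pick B−Pick A: 94a − 270b = −246;  Pick C−Pick A: −71a − 549b = −380.
Solving gives a = −0.45855, b = 0.75147.
Unit vector along 100° is (sin 100°, cos 100°) = (0.9848, -0.1736).
Slope in that direction = a·(0.9848) + b·(-0.1736) = −0.58207.
Apparent dip = arctan|0.58207| = 30.2° (true dip is 41.4°, so apparent ≤ true as expected).

30.2°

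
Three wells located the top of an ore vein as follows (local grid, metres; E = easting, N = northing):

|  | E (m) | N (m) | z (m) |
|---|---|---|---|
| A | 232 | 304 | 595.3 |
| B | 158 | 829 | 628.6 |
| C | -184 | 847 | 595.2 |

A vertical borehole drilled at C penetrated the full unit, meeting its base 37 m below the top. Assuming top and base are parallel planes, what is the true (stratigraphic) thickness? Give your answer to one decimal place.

Two edge vectors: A→B = (-74, 525, 33.3), A→C = (-416, 543, -0.1).
Normal n = (A→B) × (A→C) = (-18134.4, -13860.2, 178218).
So ∂z/∂E = −n_x/n_z = 0.10175 and ∂z/∂N = −n_y/n_z = 0.07777.
|∇z| = √(a²+b²) = 0.12807, so dip δ = arctan(0.12807) = 7.30°.
True thickness = vertical thickness × cos δ = 37 × cos 7.30° = 36.7 m.

36.7 m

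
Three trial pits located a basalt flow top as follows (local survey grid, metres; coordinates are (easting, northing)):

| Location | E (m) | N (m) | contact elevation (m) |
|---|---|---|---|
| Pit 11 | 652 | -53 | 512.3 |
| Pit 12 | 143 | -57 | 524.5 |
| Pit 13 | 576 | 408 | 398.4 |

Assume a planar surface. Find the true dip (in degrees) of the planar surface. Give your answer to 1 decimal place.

14.1°

Let the plane be z = a·E + b·N + c.
Pit 12−Pit 11: −509a − 4b = 12.2;  Pit 13−Pit 11: −76a + 461b = −113.9.
Solving gives a = −0.02200, b = −0.25070.
Gradient magnitude |∇z| = √(a² + b²) = √(0.00048 + 0.06285) = 0.25166.
True dip = arctan(0.25166) = 14.1°, dipping toward N (azimuth ≈ 005°).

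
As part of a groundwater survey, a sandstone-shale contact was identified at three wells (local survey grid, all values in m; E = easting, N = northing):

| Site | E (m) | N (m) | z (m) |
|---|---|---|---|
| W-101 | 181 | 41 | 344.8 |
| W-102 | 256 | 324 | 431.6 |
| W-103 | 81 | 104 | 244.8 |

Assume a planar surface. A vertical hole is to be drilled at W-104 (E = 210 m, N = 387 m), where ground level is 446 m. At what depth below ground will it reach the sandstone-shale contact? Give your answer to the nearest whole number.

Two edge vectors: W-101→W-102 = (75, 283, 86.8), W-101→W-103 = (-100, 63, -100).
Normal n = (W-101→W-102) × (W-101→W-103) = (-33768.4, -1180, 33025).
So ∂z/∂E = −n_x/n_z = 1.02251 and ∂z/∂N = −n_y/n_z = 0.03573.
Intercept c from W-101: 344.8 − 185.07 − 1.46 = 158.26.
At (210, 387): z_contact = 214.7 + 13.8 + 158.26 = 386.8 m.
Depth below ground = 446 − 386.8 = 59 m.

59 m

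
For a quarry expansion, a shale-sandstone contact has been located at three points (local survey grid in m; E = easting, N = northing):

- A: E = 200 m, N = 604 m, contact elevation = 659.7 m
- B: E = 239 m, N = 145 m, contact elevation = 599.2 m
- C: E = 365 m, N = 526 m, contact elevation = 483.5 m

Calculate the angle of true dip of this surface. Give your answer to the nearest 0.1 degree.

Two edge vectors: A→B = (39, -459, -60.5), A→C = (165, -78, -176.2).
Normal n = (A→B) × (A→C) = (76156.8, -3110.7, 72693).
So ∂z/∂E = −n_x/n_z = −1.04765 and ∂z/∂N = −n_y/n_z = 0.04279.
Gradient magnitude |∇z| = √(a² + b²) = √(1.09757 + 0.00183) = 1.04852.
True dip = arctan(1.04852) = 46.4°, dipping toward E (azimuth ≈ 092°).

46.4°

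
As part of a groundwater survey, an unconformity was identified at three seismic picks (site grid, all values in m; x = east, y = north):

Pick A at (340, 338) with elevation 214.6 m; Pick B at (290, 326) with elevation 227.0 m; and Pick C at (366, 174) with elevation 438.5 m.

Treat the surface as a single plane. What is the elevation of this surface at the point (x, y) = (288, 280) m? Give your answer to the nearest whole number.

289 m

Two edge vectors: Pick A→Pick B = (-50, -12, 12.4), Pick A→Pick C = (26, -164, 223.9).
Normal n = (Pick A→Pick B) × (Pick A→Pick C) = (-653.2, 11517.4, 8512).
So ∂z/∂x = −n_x/n_z = 0.07674 and ∂z/∂y = −n_y/n_z = −1.35308.
Intercept c from Pick A: 214.6 − 26.09 + 457.34 = 645.85.
At (288, 280): z = 22.1 − 378.9 + 645.85 = 289.1 m.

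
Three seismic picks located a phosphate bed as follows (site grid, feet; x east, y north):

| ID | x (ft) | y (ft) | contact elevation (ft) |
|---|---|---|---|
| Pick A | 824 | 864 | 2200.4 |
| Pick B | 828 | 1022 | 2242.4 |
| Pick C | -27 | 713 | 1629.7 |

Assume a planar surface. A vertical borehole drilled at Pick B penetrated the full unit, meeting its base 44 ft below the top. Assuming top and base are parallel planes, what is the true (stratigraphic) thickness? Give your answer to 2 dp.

Two edge vectors: Pick A→Pick B = (4, 158, 42), Pick A→Pick C = (-851, -151, -570.7).
Normal n = (Pick A→Pick B) × (Pick A→Pick C) = (-83828.6, -33459.2, 133854).
So ∂z/∂x = −n_x/n_z = 0.62627 and ∂z/∂y = −n_y/n_z = 0.24997.
|∇z| = √(a²+b²) = 0.67431, so dip δ = arctan(0.67431) = 33.99°.
True thickness = vertical thickness × cos δ = 44 × cos 33.99° = 36.48 ft.

36.48 ft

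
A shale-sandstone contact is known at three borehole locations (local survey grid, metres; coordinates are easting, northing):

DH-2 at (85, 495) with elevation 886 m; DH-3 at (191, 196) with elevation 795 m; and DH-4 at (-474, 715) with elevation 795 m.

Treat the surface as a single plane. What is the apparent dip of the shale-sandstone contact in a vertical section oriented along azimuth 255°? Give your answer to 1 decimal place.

23.1°

Two edge vectors: DH-2→DH-3 = (106, -299, -91), DH-2→DH-4 = (-559, 220, -91).
Normal n = (DH-2→DH-3) × (DH-2→DH-4) = (47229, 60515, -143821).
So ∂z/∂easting = −n_x/n_z = 0.32839 and ∂z/∂northing = −n_y/n_z = 0.42077.
Unit vector along 255° is (sin 255°, cos 255°) = (-0.9659, -0.2588).
Slope in that direction = a·(-0.9659) + b·(-0.2588) = −0.42610.
Apparent dip = arctan|0.42610| = 23.1° (true dip is 28.1°, so apparent ≤ true as expected).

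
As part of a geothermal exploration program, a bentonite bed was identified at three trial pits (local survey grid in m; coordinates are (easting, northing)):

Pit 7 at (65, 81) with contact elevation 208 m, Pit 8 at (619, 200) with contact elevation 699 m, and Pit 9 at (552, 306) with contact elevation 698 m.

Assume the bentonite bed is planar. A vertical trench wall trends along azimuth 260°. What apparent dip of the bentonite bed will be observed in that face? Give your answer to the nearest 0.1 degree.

40.5°

Let the plane be z = a·E + b·N + c.
Pit 8−Pit 7: 554a + 119b = 491;  Pit 9−Pit 7: 487a + 225b = 490.
Solving gives a = 0.78212, b = 0.48492.
Unit vector along 260° is (sin 260°, cos 260°) = (-0.9848, -0.1736).
Slope in that direction = a·(-0.9848) + b·(-0.1736) = −0.85444.
Apparent dip = arctan|0.85444| = 40.5° (true dip is 42.6°, so apparent ≤ true as expected).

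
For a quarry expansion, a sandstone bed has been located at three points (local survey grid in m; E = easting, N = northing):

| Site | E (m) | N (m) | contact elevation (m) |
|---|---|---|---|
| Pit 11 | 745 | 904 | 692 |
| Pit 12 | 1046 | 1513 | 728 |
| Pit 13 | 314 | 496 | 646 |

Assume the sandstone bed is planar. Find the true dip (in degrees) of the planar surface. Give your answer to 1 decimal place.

5.5°

Two edge vectors: Pit 11→Pit 12 = (301, 609, 36), Pit 11→Pit 13 = (-431, -408, -46).
Normal n = (Pit 11→Pit 12) × (Pit 11→Pit 13) = (-13326, -1670, 139671).
So ∂z/∂E = −n_x/n_z = 0.09541 and ∂z/∂N = −n_y/n_z = 0.01196.
Gradient magnitude |∇z| = √(a² + b²) = √(0.00910 + 0.00014) = 0.09616.
True dip = arctan(0.09616) = 5.5°, dipping toward W (azimuth ≈ 263°).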